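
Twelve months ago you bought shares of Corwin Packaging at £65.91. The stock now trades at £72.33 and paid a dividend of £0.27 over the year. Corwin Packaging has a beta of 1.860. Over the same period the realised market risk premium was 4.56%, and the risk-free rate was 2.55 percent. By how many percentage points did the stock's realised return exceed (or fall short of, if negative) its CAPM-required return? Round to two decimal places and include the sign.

-0.88%

Realised HPR = (P1 + D1 − P0) / P0 = (72.33 + 0.27 − 65.91) / 65.91 = 6.69 / 65.91 = 10.1502%
CAPM required = R_f + β·MRP = 2.55% + 1.860 × 4.56% = 11.03160%
α = realised − required = 10.1502% − 11.03160% = -0.88%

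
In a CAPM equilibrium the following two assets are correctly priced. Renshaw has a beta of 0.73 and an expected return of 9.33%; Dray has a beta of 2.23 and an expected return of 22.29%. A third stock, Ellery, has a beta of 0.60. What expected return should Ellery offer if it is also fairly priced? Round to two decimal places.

8.21%

MRP (SML slope) = (22.29% − 9.33%) / (2.23 − 0.73) = 12.96% / 1.50 = 8.6400%
R_f (intercept) = 9.33% − 0.73 × 8.6400% = 3.0228%
E(R_Ellery) = R_f + β × MRP = 3.0228% + 0.60 × 8.6400% = 8.21%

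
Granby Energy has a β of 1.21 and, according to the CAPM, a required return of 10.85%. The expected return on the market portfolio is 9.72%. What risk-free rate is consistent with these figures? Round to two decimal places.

E(R) = R_f + β(E(R_m) − R_f) = R_f(1 − β) + β·E(R_m)
10.85% = R_f × (1 − 1.21) + 1.21 × 9.72%
10.85% = R_f × -0.21 + 11.7612%
R_f = (10.85% − 11.7612%) / -0.21 = 4.34%

4.34%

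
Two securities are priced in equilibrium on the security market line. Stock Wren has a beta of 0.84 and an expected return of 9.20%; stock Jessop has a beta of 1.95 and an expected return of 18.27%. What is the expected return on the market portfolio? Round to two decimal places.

Both satisfy E(R) = R_f + β·MRP, so the slope of the SML is
MRP = (18.27% − 9.20%) / (1.95 − 0.84) = 9.07% / 1.11 = 8.1712%
R_f = E(R_Wren) − β_Wren·MRP = 9.20% − 0.84 × 8.1712% = 2.3362%
E(R_m) = R_f + MRP = 2.3362% + 8.1712% = 10.51%

10.51%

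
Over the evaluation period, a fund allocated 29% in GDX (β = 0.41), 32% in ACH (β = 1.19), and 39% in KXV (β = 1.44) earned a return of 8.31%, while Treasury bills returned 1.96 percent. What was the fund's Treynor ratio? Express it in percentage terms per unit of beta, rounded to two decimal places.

5.98%

β_P = 0.29×0.41 + 0.32×1.19 + 0.39×1.44 = 1.0613
Treynor = (R_P − R_f) / β_P = (8.31% − 1.96%) / 1.0613 = 6.35% / 1.0613 = 5.98%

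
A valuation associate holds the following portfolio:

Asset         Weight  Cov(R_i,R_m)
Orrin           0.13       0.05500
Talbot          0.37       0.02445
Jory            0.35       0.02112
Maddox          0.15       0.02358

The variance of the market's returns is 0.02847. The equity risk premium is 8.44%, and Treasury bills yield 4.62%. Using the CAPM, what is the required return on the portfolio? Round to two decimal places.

β_Orrin = 0.05500 / 0.02847 = 1.9319
β_Talbot = 0.02445 / 0.02847 = 0.8588
β_Jory = 0.02112 / 0.02847 = 0.7418
β_Maddox = 0.02358 / 0.02847 = 0.8282
β_P = Σ w_i β_i = 0.13×1.9319 + 0.37×0.8588 + 0.35×0.7418 + 0.15×0.8282 = 0.9528
E(R_P) = R_f + β_P × MRP = 4.62% + 0.9528 × 8.44% = 12.66%

12.66%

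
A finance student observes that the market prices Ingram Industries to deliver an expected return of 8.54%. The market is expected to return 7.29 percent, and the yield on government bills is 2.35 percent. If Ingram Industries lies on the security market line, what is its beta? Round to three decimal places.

MRP = 7.29% − 2.35% = 4.94%
β = (E(R) − R_f) / MRP = (8.54% − 2.35%) / 4.94% = 6.19% / 4.94% = 1.253

1.253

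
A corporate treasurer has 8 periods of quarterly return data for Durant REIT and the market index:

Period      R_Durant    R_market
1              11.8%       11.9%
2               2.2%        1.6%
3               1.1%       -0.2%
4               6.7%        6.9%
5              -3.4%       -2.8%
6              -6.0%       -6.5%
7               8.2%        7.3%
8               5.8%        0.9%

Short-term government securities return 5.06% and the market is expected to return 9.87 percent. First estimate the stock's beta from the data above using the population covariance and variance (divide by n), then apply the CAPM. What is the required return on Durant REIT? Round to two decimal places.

9.68%

Mean R_i = (11.8 + 2.2 + 1.1 + 6.7 − 3.4 − 6.0 + 8.2 + 5.8) / 8 = 3.3000%
Mean R_m = (11.9 + 1.6 − 0.2 + 6.9 − 2.8 − 6.5 + 7.3 + 0.9) / 8 = 2.3875%
Σ(R_i − R̄_i)(R_m − R̄_m) = 240.5200  ⇒  Cov = 240.5200 / 8 = 30.0650
Σ(R_m − R̄_m)² = 250.4088  ⇒  Var(R_m) = 250.4088 / 8 = 31.3011
β = Cov / Var(R_m) = 30.0650 / 31.3011 = 0.9605
MRP = 9.87% − 5.06% = 4.81%
E(R) = R_f + β × MRP = 5.06% + 0.9605 × 4.81% = 9.68%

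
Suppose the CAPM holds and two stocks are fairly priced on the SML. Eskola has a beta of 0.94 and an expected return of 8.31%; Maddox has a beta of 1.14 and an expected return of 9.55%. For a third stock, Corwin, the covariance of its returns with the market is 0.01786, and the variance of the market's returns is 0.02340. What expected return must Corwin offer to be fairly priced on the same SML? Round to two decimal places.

MRP = (9.55% − 8.31%) / (1.14 − 0.94) = 6.2000%
R_f = 8.31% − 0.94 × 6.2000% = 2.4820%
β_Corwin = Cov / Var(R_m) = 0.01786 / 0.02340 = 0.7632
E(R_Corwin) = R_f + β × MRP = 2.4820% + 0.7632 × 6.2000% = 7.21%

7.21%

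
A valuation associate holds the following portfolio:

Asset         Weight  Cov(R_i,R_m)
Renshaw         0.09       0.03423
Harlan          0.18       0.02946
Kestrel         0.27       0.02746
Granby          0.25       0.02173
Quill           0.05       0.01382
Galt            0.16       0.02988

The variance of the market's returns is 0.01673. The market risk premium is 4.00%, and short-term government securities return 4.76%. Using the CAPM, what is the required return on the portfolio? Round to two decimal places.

β_Renshaw = 0.03423 / 0.01673 = 2.0460
β_Harlan = 0.02946 / 0.01673 = 1.7609
β_Kestrel = 0.02746 / 0.01673 = 1.6414
β_Granby = 0.02173 / 0.01673 = 1.2989
β_Quill = 0.01382 / 0.01673 = 0.8261
β_Galt = 0.02988 / 0.01673 = 1.7860
β_P = Σ w_i β_i = 0.09×2.0460 + 0.18×1.7609 + 0.27×1.6414 + 0.25×1.2989 + 0.05×0.8261 + 0.16×1.7860 = 1.5961
E(R_P) = R_f + β_P × MRP = 4.76% + 1.5961 × 4.00% = 11.14%

11.14%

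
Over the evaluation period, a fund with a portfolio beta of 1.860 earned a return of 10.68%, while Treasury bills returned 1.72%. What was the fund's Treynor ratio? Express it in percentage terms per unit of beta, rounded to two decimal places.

4.82%

Treynor = (R_P − R_f) / β_P = (10.68% − 1.72%) / 1.8600 = 8.96% / 1.8600 = 4.82%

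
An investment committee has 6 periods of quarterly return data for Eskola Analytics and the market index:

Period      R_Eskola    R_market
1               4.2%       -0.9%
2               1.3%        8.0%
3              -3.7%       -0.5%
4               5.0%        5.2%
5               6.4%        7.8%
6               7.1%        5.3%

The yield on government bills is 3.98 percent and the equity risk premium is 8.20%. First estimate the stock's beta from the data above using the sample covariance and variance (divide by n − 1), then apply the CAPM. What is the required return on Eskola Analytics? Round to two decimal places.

Mean R_i = (4.2 + 1.3 − 3.7 + 5.0 + 6.4 + 7.1) / 6 = 3.3833%
Mean R_m = (-0.9 + 8.0 − 0.5 + 5.2 + 7.8 + 5.3) / 6 = 4.1500%
Σ(R_i − R̄_i)(R_m − R̄_m) = 37.7750  ⇒  Cov = 37.7750 / 5 = 7.5550
Σ(R_m − R̄_m)² = 77.6950  ⇒  Var(R_m) = 77.6950 / 5 = 15.5390
β = Cov / Var(R_m) = 7.5550 / 15.5390 = 0.4862
E(R) = R_f + β × MRP = 3.98% + 0.4862 × 8.20% = 7.97%

7.97%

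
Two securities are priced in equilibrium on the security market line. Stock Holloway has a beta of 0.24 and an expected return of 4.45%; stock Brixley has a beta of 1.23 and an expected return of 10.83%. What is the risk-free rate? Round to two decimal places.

2.90%

Both satisfy E(R) = R_f + β·MRP, so the slope of the SML is
MRP = (10.83% − 4.45%) / (1.23 − 0.24) = 6.38% / 0.99 = 6.4444%
R_f = E(R_Holloway) − β_Holloway·MRP = 4.45% − 0.24 × 6.4444% = 2.9033%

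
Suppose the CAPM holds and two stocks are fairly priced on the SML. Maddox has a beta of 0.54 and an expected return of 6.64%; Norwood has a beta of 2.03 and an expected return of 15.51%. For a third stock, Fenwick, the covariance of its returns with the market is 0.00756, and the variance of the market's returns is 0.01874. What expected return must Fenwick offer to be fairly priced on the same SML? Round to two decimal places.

MRP = (15.51% − 6.64%) / (2.03 − 0.54) = 5.9530%
R_f = 6.64% − 0.54 × 5.9530% = 3.4254%
β_Fenwick = Cov / Var(R_m) = 0.00756 / 0.01874 = 0.4034
E(R_Fenwick) = R_f + β × MRP = 3.4254% + 0.4034 × 5.9530% = 5.83%

5.83%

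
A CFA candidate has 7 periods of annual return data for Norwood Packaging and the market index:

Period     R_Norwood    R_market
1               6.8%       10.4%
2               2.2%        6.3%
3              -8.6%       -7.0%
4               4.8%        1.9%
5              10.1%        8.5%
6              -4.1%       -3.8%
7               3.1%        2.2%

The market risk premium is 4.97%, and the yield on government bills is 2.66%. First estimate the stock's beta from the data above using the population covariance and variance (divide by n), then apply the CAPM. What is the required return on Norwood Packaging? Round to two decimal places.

Mean R_i = (6.8 + 2.2 − 8.6 + 4.8 + 10.1 − 4.1 + 3.1) / 7 = 2.0429%
Mean R_m = (10.4 + 6.3 − 7.0 + 1.9 + 8.5 − 3.8 + 2.2) / 7 = 2.6429%
Σ(R_i − R̄_i)(R_m − R̄_m) = 224.3571  ⇒  Cov = 224.3571 / 7 = 32.0510
Σ(R_m − R̄_m)² = 243.0971  ⇒  Var(R_m) = 243.0971 / 7 = 34.7282
β = Cov / Var(R_m) = 32.0510 / 34.7282 = 0.9229
E(R) = R_f + β × MRP = 2.66% + 0.9229 × 4.97% = 7.25%

7.25%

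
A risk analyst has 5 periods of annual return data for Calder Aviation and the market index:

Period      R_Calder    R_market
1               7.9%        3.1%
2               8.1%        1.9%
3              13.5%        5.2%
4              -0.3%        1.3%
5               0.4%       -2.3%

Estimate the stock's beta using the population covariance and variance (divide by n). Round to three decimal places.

1.792

Mean R_i = (7.9 + 8.1 + 13.5 − 0.3 + 0.4) / 5 = 5.9200%
Mean R_m = (3.1 + 1.9 + 5.2 + 1.3 − 2.3) / 5 = 1.8400%
Σ(R_i − R̄_i)(R_m − R̄_m) = 54.3060  ⇒  Cov = 54.3060 / 5 = 10.8612
Σ(R_m − R̄_m)² = 30.3120  ⇒  Var(R_m) = 30.3120 / 5 = 6.0624
β = Cov / Var(R_m) = 10.8612 / 6.0624 = 1.7916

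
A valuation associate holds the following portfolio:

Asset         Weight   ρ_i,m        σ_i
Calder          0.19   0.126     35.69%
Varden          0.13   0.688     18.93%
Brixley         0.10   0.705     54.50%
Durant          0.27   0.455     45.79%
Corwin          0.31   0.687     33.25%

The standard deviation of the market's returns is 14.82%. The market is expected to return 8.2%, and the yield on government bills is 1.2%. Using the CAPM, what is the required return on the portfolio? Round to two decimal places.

10.22%

β_Calder = 0.126 × 35.69% / 14.82% = 0.3034
β_Varden = 0.688 × 18.93% / 14.82% = 0.8788
β_Brixley = 0.705 × 54.50% / 14.82% = 2.5926
β_Durant = 0.455 × 45.79% / 14.82% = 1.4058
β_Corwin = 0.687 × 33.25% / 14.82% = 1.5413
β_P = Σ w_i β_i = 0.19×0.3034 + 0.13×0.8788 + 0.10×2.5926 + 0.27×1.4058 + 0.31×1.5413 = 1.2885
MRP = 8.2% − 1.2% = 7.00%
E(R_P) = R_f + β_P × MRP = 1.2% + 1.2885 × 7.0% = 10.22%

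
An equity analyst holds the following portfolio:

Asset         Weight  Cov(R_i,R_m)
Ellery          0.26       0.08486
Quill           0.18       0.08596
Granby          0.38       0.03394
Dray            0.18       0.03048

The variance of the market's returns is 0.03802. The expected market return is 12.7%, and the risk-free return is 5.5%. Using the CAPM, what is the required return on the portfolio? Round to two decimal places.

16.09%

β_Ellery = 0.08486 / 0.03802 = 2.2320
β_Quill = 0.08596 / 0.03802 = 2.2609
β_Granby = 0.03394 / 0.03802 = 0.8927
β_Dray = 0.03048 / 0.03802 = 0.8017
β_P = Σ w_i β_i = 0.26×2.2320 + 0.18×2.2609 + 0.38×0.8927 + 0.18×0.8017 = 1.4708
MRP = 12.7% − 5.5% = 7.20%
E(R_P) = R_f + β_P × MRP = 5.5% + 1.4708 × 7.2% = 16.09%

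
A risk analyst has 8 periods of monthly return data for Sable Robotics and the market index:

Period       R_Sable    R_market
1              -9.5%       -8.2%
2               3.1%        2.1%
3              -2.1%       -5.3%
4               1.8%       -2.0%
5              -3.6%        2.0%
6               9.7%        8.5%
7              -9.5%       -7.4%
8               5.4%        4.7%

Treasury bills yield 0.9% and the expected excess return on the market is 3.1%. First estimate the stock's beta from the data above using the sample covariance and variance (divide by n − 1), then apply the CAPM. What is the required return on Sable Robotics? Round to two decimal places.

4.08%

Mean R_i = (-9.5 + 3.1 − 2.1 + 1.8 − 3.6 + 9.7 − 9.5 + 5.4) / 8 = -0.5875%
Mean R_m = (-8.2 + 2.1 − 5.3 − 2.0 + 2.0 + 8.5 − 7.4 + 4.7) / 8 = -0.7000%
Σ(R_i − R̄_i)(R_m − R̄_m) = 259.5800  ⇒  Cov = 259.5800 / 7 = 37.0829
Σ(R_m − R̄_m)² = 252.9200  ⇒  Var(R_m) = 252.9200 / 7 = 36.1314
β = Cov / Var(R_m) = 37.0829 / 36.1314 = 1.0263
E(R) = R_f + β × MRP = 0.9% + 1.0263 × 3.1% = 4.08%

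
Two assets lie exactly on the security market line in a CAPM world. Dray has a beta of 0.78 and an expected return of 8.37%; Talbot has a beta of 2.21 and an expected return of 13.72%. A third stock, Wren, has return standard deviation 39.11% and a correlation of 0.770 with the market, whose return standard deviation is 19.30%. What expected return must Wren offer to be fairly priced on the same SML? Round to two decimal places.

11.29%

MRP = (13.72% − 8.37%) / (2.21 − 0.78) = 3.7413%
R_f = 8.37% − 0.78 × 3.7413% = 5.4518%
β_Wren = ρ·σ_i/σ_m = 0.770 × 39.11 / 19.30 = 1.5603
E(R_Wren) = R_f + β × MRP = 5.4518% + 1.5603 × 3.7413% = 11.29%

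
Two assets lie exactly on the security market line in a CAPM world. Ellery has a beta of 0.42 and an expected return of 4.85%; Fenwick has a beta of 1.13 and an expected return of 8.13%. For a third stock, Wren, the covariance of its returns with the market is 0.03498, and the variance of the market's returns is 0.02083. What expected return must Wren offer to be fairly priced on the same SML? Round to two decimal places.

MRP = (8.13% − 4.85%) / (1.13 − 0.42) = 4.6197%
R_f = 4.85% − 0.42 × 4.6197% = 2.9097%
β_Wren = Cov / Var(R_m) = 0.03498 / 0.02083 = 1.6793
E(R_Wren) = R_f + β × MRP = 2.9097% + 1.6793 × 4.6197% = 10.67%

10.67%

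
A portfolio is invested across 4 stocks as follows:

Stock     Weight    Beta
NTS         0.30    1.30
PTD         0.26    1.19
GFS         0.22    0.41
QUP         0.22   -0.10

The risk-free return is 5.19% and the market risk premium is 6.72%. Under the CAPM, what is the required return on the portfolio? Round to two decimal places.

10.35%

β_P = Σ w_i β_i = 0.30×1.30 + 0.26×1.19 + 0.22×0.41 + 0.22×-0.10 = 0.7676
E(R_P) = R_f + β_P × MRP = 5.19% + 0.7676 × 6.72% = 10.35%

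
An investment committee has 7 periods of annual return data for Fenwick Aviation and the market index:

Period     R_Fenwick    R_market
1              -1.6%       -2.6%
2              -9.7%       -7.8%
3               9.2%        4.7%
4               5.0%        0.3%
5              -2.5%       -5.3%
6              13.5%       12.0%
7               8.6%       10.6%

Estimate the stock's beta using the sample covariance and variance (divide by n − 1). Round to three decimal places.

Mean R_i = (-1.6 − 9.7 + 9.2 + 5.0 − 2.5 + 13.5 + 8.6) / 7 = 3.2143%
Mean R_m = (-2.6 − 7.8 + 4.7 + 0.3 − 5.3 + 12.0 + 10.6) / 7 = 1.7000%
Σ(R_i − R̄_i)(R_m − R̄_m) = 352.7200  ⇒  Cov = 352.7200 / 6 = 58.7867
Σ(R_m − R̄_m)² = 354.0000  ⇒  Var(R_m) = 354.0000 / 6 = 59.0000
β = Cov / Var(R_m) = 58.7867 / 59.0000 = 0.9964

0.996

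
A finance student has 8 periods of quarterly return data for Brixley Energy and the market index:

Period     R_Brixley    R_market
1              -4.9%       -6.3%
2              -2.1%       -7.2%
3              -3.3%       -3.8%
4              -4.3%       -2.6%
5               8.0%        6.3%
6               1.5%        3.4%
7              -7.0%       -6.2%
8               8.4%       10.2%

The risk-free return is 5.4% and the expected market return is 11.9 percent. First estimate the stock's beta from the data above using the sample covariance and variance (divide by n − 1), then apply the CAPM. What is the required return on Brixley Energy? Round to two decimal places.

Mean R_i = (-4.9 − 2.1 − 3.3 − 4.3 + 8.0 + 1.5 − 7.0 + 8.4) / 8 = -0.4625%
Mean R_m = (-6.3 − 7.2 − 3.8 − 2.6 + 6.3 + 3.4 − 6.2 + 10.2) / 8 = -0.7750%
Σ(R_i − R̄_i)(R_m − R̄_m) = 251.4225  ⇒  Cov = 251.4225 / 7 = 35.9175
Σ(R_m − R̄_m)² = 301.6550  ⇒  Var(R_m) = 301.6550 / 7 = 43.0936
β = Cov / Var(R_m) = 35.9175 / 43.0936 = 0.8335
MRP = 11.9% − 5.4% = 6.50%
E(R) = R_f + β × MRP = 5.4% + 0.8335 × 6.5% = 10.82%

10.82%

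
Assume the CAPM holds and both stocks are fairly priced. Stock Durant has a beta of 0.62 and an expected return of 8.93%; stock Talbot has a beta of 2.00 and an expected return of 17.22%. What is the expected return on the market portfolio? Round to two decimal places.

Both satisfy E(R) = R_f + β·MRP, so the slope of the SML is
MRP = (17.22% − 8.93%) / (2.00 − 0.62) = 8.29% / 1.38 = 6.0072%
R_f = E(R_Durant) − β_Durant·MRP = 8.93% − 0.62 × 6.0072% = 5.2055%
E(R_m) = R_f + MRP = 5.2055% + 6.0072% = 11.21%

11.21%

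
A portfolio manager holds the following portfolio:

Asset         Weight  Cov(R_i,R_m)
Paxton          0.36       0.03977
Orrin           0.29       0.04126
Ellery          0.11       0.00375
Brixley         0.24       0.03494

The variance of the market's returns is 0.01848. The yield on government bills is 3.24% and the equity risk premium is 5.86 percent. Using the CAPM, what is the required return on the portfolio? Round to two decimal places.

β_Paxton = 0.03977 / 0.01848 = 2.1521
β_Orrin = 0.04126 / 0.01848 = 2.2327
β_Ellery = 0.00375 / 0.01848 = 0.2029
β_Brixley = 0.03494 / 0.01848 = 1.8907
β_P = Σ w_i β_i = 0.36×2.1521 + 0.29×2.2327 + 0.11×0.2029 + 0.24×1.8907 = 1.8983
E(R_P) = R_f + β_P × MRP = 3.24% + 1.8983 × 5.86% = 14.36%

14.36%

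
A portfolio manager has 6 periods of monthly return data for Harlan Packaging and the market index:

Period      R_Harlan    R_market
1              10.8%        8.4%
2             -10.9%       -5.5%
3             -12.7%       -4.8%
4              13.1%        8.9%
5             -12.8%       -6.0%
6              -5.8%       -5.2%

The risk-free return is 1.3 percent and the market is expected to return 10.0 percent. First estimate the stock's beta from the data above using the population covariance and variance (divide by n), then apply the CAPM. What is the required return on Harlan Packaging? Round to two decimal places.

15.26%

Mean R_i = (10.8 − 10.9 − 12.7 + 13.1 − 12.8 − 5.8) / 6 = -3.0500%
Mean R_m = (8.4 − 5.5 − 4.8 + 8.9 − 6.0 − 5.2) / 6 = -0.7000%
Σ(R_i − R̄_i)(R_m − R̄_m) = 422.3700  ⇒  Cov = 422.3700 / 6 = 70.3950
Σ(R_m − R̄_m)² = 263.1600  ⇒  Var(R_m) = 263.1600 / 6 = 43.8600
β = Cov / Var(R_m) = 70.3950 / 43.8600 = 1.6050
MRP = 10.0% − 1.3% = 8.70%
E(R) = R_f + β × MRP = 1.3% + 1.6050 × 8.7% = 15.26%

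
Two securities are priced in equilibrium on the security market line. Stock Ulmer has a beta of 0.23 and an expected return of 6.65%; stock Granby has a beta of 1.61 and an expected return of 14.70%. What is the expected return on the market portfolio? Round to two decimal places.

11.14%

Both satisfy E(R) = R_f + β·MRP, so the slope of the SML is
MRP = (14.70% − 6.65%) / (1.61 − 0.23) = 8.05% / 1.38 = 5.8333%
R_f = E(R_Ulmer) − β_Ulmer·MRP = 6.65% − 0.23 × 5.8333% = 5.3083%
E(R_m) = R_f + MRP = 5.3083% + 5.8333% = 11.14%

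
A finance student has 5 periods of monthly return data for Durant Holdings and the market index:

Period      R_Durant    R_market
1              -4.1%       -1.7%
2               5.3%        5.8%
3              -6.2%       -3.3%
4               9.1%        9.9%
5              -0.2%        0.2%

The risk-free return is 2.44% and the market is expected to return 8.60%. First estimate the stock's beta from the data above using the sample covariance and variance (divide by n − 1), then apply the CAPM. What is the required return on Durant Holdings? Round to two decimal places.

9.51%

Mean R_i = (-4.1 + 5.3 − 6.2 + 9.1 − 0.2) / 5 = 0.7800%
Mean R_m = (-1.7 + 5.8 − 3.3 + 9.9 + 0.2) / 5 = 2.1800%
Σ(R_i − R̄_i)(R_m − R̄_m) = 139.7180  ⇒  Cov = 139.7180 / 4 = 34.9295
Σ(R_m − R̄_m)² = 121.7080  ⇒  Var(R_m) = 121.7080 / 4 = 30.4270
β = Cov / Var(R_m) = 34.9295 / 30.4270 = 1.1480
MRP = 8.60% − 2.44% = 6.16%
E(R) = R_f + β × MRP = 2.44% + 1.1480 × 6.16% = 9.51%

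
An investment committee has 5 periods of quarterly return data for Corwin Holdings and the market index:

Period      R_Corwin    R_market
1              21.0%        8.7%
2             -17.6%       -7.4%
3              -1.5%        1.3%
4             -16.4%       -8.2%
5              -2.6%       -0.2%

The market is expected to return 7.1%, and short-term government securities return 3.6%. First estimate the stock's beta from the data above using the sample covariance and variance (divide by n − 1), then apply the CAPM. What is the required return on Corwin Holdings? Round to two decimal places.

Mean R_i = (21.0 − 17.6 − 1.5 − 16.4 − 2.6) / 5 = -3.4200%
Mean R_m = (8.7 − 7.4 + 1.3 − 8.2 − 0.2) / 5 = -1.1600%
Σ(R_i − R̄_i)(R_m − R̄_m) = 426.1540  ⇒  Cov = 426.1540 / 4 = 106.5385
Σ(R_m − R̄_m)² = 192.6920  ⇒  Var(R_m) = 192.6920 / 4 = 48.1730
β = Cov / Var(R_m) = 106.5385 / 48.1730 = 2.2116
MRP = 7.1% − 3.6% = 3.50%
E(R) = R_f + β × MRP = 3.6% + 2.2116 × 3.5% = 11.34%

11.34%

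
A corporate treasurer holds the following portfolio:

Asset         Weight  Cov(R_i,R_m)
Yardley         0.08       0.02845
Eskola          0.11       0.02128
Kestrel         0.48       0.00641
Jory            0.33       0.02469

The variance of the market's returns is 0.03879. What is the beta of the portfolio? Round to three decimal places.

0.408

β_Yardley = 0.02845 / 0.03879 = 0.7334
β_Eskola = 0.02128 / 0.03879 = 0.5486
β_Kestrel = 0.00641 / 0.03879 = 0.1652
β_Jory = 0.02469 / 0.03879 = 0.6365
β_P = Σ w_i β_i = 0.08×0.7334 + 0.11×0.5486 + 0.48×0.1652 + 0.33×0.6365 = 0.4084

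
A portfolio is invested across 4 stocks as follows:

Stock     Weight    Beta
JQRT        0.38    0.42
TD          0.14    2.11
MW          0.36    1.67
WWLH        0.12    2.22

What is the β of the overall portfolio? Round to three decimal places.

1.323

β_P = Σ w_i β_i = 0.38×0.42 + 0.14×2.11 + 0.36×1.67 + 0.12×2.22 = 1.3226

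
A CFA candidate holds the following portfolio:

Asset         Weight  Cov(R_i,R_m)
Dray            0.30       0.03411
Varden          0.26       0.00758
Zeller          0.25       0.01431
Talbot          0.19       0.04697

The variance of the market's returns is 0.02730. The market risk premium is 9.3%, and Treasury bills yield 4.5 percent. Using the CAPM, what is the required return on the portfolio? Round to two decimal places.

β_Dray = 0.03411 / 0.02730 = 1.2495
β_Varden = 0.00758 / 0.02730 = 0.2777
β_Zeller = 0.01431 / 0.02730 = 0.5242
β_Talbot = 0.04697 / 0.02730 = 1.7205
β_P = Σ w_i β_i = 0.30×1.2495 + 0.26×0.2777 + 0.25×0.5242 + 0.19×1.7205 = 0.9050
E(R_P) = R_f + β_P × MRP = 4.5% + 0.9050 × 9.3% = 12.92%

12.92%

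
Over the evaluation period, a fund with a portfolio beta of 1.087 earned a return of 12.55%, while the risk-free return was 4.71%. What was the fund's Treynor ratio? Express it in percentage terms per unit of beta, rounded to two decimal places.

Treynor = (R_P − R_f) / β_P = (12.55% − 4.71%) / 1.0870 = 7.84% / 1.0870 = 7.21%

7.21%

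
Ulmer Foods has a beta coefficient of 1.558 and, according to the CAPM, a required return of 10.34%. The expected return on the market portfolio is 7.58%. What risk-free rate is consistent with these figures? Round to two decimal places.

2.63%

E(R) = R_f + β(E(R_m) − R_f) = R_f(1 − β) + β·E(R_m)
10.34% = R_f × (1 − 1.558) + 1.558 × 7.58%
10.34% = R_f × -0.558 + 11.80964%
R_f = (10.34% − 11.80964%) / -0.558 = 2.63%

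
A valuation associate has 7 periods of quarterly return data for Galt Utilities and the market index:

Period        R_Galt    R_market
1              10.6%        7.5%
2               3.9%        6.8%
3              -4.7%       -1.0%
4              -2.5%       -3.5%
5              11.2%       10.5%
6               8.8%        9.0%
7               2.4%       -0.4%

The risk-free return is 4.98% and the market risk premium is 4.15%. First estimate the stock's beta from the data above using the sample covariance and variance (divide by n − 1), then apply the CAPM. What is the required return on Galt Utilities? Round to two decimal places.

Mean R_i = (10.6 + 3.9 − 4.7 − 2.5 + 11.2 + 8.8 + 2.4) / 7 = 4.2429%
Mean R_m = (7.5 + 6.8 − 1.0 − 3.5 + 10.5 + 9.0 − 0.4) / 7 = 4.1286%
Σ(R_i − R̄_i)(R_m − R̄_m) = 192.6914  ⇒  Cov = 192.6914 / 6 = 32.1152
Σ(R_m − R̄_m)² = 187.8343  ⇒  Var(R_m) = 187.8343 / 6 = 31.3057
β = Cov / Var(R_m) = 32.1152 / 31.3057 = 1.0259
E(R) = R_f + β × MRP = 4.98% + 1.0259 × 4.15% = 9.24%

9.24%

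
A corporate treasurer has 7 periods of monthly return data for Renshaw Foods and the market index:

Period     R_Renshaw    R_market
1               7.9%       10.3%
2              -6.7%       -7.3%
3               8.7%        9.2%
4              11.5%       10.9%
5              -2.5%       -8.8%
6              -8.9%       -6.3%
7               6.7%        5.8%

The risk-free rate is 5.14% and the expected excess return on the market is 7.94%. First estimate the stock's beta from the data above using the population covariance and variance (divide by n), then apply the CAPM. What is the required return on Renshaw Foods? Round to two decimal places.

Mean R_i = (7.9 − 6.7 + 8.7 + 11.5 − 2.5 − 8.9 + 6.7) / 7 = 2.3857%
Mean R_m = (10.3 − 7.3 + 9.2 + 10.9 − 8.8 − 6.3 + 5.8) / 7 = 1.9714%
Σ(R_i − R̄_i)(R_m − R̄_m) = 419.6771  ⇒  Cov = 419.6771 / 7 = 59.9539
Σ(R_m − R̄_m)² = 486.3943  ⇒  Var(R_m) = 486.3943 / 7 = 69.4849
β = Cov / Var(R_m) = 59.9539 / 69.4849 = 0.8628
E(R) = R_f + β × MRP = 5.14% + 0.8628 × 7.94% = 11.99%

11.99%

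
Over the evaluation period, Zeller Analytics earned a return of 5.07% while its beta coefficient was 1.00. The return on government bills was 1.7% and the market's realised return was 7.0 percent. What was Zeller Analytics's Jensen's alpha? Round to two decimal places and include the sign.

Market excess return = 7.0% − 1.7% = 5.30%
CAPM benchmark = R_f + β(R_m − R_f) = 1.7% + 1.00 × 5.3% = 7.0000%
α = actual − benchmark = 5.07% − 7.0000% = -1.93%

-1.93%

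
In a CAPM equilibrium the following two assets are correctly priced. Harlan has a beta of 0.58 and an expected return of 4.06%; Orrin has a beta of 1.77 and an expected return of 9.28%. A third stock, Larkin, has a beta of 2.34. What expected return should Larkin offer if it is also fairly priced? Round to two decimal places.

11.78%

MRP (SML slope) = (9.28% − 4.06%) / (1.77 − 0.58) = 5.22% / 1.19 = 4.3866%
R_f (intercept) = 4.06% − 0.58 × 4.3866% = 1.5158%
E(R_Larkin) = R_f + β × MRP = 1.5158% + 2.34 × 4.3866% = 11.78%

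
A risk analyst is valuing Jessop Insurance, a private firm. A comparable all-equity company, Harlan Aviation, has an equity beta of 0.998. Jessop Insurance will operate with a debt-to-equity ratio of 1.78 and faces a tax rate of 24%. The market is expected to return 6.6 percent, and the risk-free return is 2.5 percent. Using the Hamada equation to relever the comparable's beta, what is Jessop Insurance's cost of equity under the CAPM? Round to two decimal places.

12.13%

β_L = β_U × [1 + (1 − t)(D/E)] = 0.998 × [1 + (1 − 0.24) × 1.78]
    = 0.998 × [1 + 0.76 × 1.78] = 0.998 × 2.3528 = 2.3481
MRP = 6.6% − 2.5% = 4.10%
E(R) = R_f + β_L × MRP = 2.5% + 2.3481 × 4.1% = 12.13%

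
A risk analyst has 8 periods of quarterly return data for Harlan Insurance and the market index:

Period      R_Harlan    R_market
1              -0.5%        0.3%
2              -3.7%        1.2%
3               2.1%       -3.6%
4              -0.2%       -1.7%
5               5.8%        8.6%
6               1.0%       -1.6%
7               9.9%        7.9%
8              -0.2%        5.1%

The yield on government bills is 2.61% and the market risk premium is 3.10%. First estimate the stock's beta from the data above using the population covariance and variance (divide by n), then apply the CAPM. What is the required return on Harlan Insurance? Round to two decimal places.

4.37%

Mean R_i = (-0.5 − 3.7 + 2.1 − 0.2 + 5.8 + 1.0 + 9.9 − 0.2) / 8 = 1.7750%
Mean R_m = (0.3 + 1.2 − 3.6 − 1.7 + 8.6 − 1.6 + 7.9 + 5.1) / 8 = 2.0250%
Σ(R_i − R̄_i)(R_m − R̄_m) = 84.9050  ⇒  Cov = 84.9050 / 8 = 10.6131
Σ(R_m − R̄_m)² = 149.5150  ⇒  Var(R_m) = 149.5150 / 8 = 18.6894
β = Cov / Var(R_m) = 10.6131 / 18.6894 = 0.5679
E(R) = R_f + β × MRP = 2.61% + 0.5679 × 3.10% = 4.37%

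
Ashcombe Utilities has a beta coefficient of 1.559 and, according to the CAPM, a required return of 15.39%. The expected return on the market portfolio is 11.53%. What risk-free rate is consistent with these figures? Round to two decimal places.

4.62%

E(R) = R_f + β(E(R_m) − R_f) = R_f(1 − β) + β·E(R_m)
15.39% = R_f × (1 − 1.559) + 1.559 × 11.53%
15.39% = R_f × -0.559 + 17.97527%
R_f = (15.39% − 17.97527%) / -0.559 = 4.62%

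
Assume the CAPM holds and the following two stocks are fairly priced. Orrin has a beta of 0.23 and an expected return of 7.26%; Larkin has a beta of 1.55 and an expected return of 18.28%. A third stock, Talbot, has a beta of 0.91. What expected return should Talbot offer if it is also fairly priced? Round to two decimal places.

MRP (SML slope) = (18.28% − 7.26%) / (1.55 − 0.23) = 11.02% / 1.32 = 8.3485%
R_f (intercept) = 7.26% − 0.23 × 8.3485% = 5.3398%
E(R_Talbot) = R_f + β × MRP = 5.3398% + 0.91 × 8.3485% = 12.94%

12.94%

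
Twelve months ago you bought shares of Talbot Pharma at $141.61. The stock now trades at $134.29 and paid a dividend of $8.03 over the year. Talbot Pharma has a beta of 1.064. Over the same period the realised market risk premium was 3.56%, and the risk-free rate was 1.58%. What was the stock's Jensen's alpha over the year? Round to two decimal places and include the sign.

-4.87%

Realised HPR = (P1 + D1 − P0) / P0 = (134.29 + 8.03 − 141.61) / 141.61 = 0.71 / 141.61 = 0.5014%
CAPM required = R_f + β·MRP = 1.58% + 1.064 × 3.56% = 5.36784%
α = realised − required = 0.5014% − 5.36784% = -4.87%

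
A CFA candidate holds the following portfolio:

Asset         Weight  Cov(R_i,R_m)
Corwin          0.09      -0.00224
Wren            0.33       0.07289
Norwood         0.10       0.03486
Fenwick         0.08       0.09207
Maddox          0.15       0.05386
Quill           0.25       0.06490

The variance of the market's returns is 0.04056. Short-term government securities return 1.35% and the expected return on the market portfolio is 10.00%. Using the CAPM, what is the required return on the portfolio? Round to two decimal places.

β_Corwin = -0.00224 / 0.04056 = -0.0552
β_Wren = 0.07289 / 0.04056 = 1.7971
β_Norwood = 0.03486 / 0.04056 = 0.8595
β_Fenwick = 0.09207 / 0.04056 = 2.2700
β_Maddox = 0.05386 / 0.04056 = 1.3279
β_Quill = 0.06490 / 0.04056 = 1.6001
β_P = Σ w_i β_i = 0.09×-0.0552 + 0.33×1.7971 + 0.10×0.8595 + 0.08×2.2700 + 0.15×1.3279 + 0.25×1.6001 = 1.4548
MRP = 10.00% − 1.35% = 8.65%
E(R_P) = R_f + β_P × MRP = 1.35% + 1.4548 × 8.65% = 13.93%

13.93%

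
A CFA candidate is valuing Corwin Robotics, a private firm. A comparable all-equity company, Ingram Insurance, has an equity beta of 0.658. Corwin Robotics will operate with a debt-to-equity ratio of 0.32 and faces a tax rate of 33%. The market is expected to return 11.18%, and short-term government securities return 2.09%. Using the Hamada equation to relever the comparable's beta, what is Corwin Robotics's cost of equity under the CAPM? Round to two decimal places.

9.35%

β_L = β_U × [1 + (1 − t)(D/E)] = 0.658 × [1 + (1 − 0.33) × 0.32]
    = 0.658 × [1 + 0.67 × 0.32] = 0.658 × 1.2144 = 0.7991
MRP = 11.18% − 2.09% = 9.09%
E(R) = R_f + β_L × MRP = 2.09% + 0.7991 × 9.09% = 9.35%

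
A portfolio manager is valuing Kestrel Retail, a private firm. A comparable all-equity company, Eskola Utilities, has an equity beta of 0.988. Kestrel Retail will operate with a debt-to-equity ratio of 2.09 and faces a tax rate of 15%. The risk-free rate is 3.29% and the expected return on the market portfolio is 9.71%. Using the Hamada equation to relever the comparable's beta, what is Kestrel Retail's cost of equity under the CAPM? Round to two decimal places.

β_L = β_U × [1 + (1 − t)(D/E)] = 0.988 × [1 + (1 − 0.15) × 2.09]
    = 0.988 × [1 + 0.85 × 2.09] = 0.988 × 2.7765 = 2.7432
MRP = 9.71% − 3.29% = 6.42%
E(R) = R_f + β_L × MRP = 3.29% + 2.7432 × 6.42% = 20.90%

20.90%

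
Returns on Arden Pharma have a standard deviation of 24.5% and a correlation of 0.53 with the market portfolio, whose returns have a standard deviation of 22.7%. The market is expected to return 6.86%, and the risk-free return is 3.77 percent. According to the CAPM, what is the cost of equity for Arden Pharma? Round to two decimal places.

5.54%

β = ρ × σ_i / σ_m = 0.53 × 24.5% / 22.7% = 0.5720
MRP = 6.86% − 3.77% = 3.09%
E(R) = 3.77% + 0.5720 × 3.09% = 5.54%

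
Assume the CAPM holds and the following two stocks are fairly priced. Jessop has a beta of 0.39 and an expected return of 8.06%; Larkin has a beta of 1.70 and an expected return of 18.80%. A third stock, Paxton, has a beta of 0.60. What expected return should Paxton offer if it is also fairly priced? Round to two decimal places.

9.78%

MRP (SML slope) = (18.80% − 8.06%) / (1.70 − 0.39) = 10.74% / 1.31 = 8.1985%
R_f (intercept) = 8.06% − 0.39 × 8.1985% = 4.8626%
E(R_Paxton) = R_f + β × MRP = 4.8626% + 0.60 × 8.1985% = 9.78%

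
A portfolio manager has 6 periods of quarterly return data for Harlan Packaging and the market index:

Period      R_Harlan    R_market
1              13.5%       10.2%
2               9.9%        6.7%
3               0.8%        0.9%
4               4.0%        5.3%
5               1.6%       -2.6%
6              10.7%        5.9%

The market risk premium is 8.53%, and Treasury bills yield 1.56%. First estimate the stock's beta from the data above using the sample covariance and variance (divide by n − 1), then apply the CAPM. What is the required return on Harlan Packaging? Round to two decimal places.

Mean R_i = (13.5 + 9.9 + 0.8 + 4.0 + 1.6 + 10.7) / 6 = 6.7500%
Mean R_m = (10.2 + 6.7 + 0.9 + 5.3 − 2.6 + 5.9) / 6 = 4.4000%
Σ(R_i − R̄_i)(R_m − R̄_m) = 106.7200  ⇒  Cov = 106.7200 / 5 = 21.3440
Σ(R_m − R̄_m)² = 103.2400  ⇒  Var(R_m) = 103.2400 / 5 = 20.6480
β = Cov / Var(R_m) = 21.3440 / 20.6480 = 1.0337
E(R) = R_f + β × MRP = 1.56% + 1.0337 × 8.53% = 10.38%

10.38%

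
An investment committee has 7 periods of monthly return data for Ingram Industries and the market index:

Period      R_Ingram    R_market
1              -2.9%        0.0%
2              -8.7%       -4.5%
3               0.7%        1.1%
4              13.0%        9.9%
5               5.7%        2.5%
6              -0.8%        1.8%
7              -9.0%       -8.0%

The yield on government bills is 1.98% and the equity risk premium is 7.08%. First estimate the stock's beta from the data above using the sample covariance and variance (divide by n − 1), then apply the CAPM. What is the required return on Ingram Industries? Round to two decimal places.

Mean R_i = (-2.9 − 8.7 + 0.7 + 13.0 + 5.7 − 0.8 − 9.0) / 7 = -0.2857%
Mean R_m = (0.0 − 4.5 + 1.1 + 9.9 + 2.5 + 1.8 − 8.0) / 7 = 0.4000%
Σ(R_i − R̄_i)(R_m − R̄_m) = 254.2300  ⇒  Cov = 254.2300 / 6 = 42.3717
Σ(R_m − R̄_m)² = 191.8400  ⇒  Var(R_m) = 191.8400 / 6 = 31.9733
β = Cov / Var(R_m) = 42.3717 / 31.9733 = 1.3252
E(R) = R_f + β × MRP = 1.98% + 1.3252 × 7.08% = 11.36%

11.36%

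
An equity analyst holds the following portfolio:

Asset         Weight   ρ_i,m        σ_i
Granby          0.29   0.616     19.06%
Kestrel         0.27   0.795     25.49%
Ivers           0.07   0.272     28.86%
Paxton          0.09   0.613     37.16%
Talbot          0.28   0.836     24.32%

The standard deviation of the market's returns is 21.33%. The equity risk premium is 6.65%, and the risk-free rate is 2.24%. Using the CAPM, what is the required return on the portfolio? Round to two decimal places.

β_Granby = 0.616 × 19.06% / 21.33% = 0.5504
β_Kestrel = 0.795 × 25.49% / 21.33% = 0.9500
β_Ivers = 0.272 × 28.86% / 21.33% = 0.3680
β_Paxton = 0.613 × 37.16% / 21.33% = 1.0679
β_Talbot = 0.836 × 24.32% / 21.33% = 0.9532
β_P = Σ w_i β_i = 0.29×0.5504 + 0.27×0.9500 + 0.07×0.3680 + 0.09×1.0679 + 0.28×0.9532 = 0.8049
E(R_P) = R_f + β_P × MRP = 2.24% + 0.8049 × 6.65% = 7.59%

7.59%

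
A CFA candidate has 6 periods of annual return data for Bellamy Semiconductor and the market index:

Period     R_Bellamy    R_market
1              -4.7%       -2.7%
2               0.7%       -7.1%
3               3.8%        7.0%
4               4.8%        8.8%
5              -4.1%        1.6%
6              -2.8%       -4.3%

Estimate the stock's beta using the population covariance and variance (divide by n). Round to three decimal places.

0.410

Mean R_i = (-4.7 + 0.7 + 3.8 + 4.8 − 4.1 − 2.8) / 6 = -0.3833%
Mean R_m = (-2.7 − 7.1 + 7.0 + 8.8 + 1.6 − 4.3) / 6 = 0.5500%
Σ(R_i − R̄_i)(R_m − R̄_m) = 83.3050  ⇒  Cov = 83.3050 / 6 = 13.8842
Σ(R_m − R̄_m)² = 203.3750  ⇒  Var(R_m) = 203.3750 / 6 = 33.8958
β = Cov / Var(R_m) = 13.8842 / 33.8958 = 0.4096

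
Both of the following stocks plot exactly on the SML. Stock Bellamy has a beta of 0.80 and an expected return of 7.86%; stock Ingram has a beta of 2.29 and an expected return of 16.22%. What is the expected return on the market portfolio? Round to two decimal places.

8.98%

Both satisfy E(R) = R_f + β·MRP, so the slope of the SML is
MRP = (16.22% − 7.86%) / (2.29 − 0.80) = 8.36% / 1.49 = 5.6107%
R_f = E(R_Bellamy) − β_Bellamy·MRP = 7.86% − 0.80 × 5.6107% = 3.3714%
E(R_m) = R_f + MRP = 3.3714% + 5.6107% = 8.98%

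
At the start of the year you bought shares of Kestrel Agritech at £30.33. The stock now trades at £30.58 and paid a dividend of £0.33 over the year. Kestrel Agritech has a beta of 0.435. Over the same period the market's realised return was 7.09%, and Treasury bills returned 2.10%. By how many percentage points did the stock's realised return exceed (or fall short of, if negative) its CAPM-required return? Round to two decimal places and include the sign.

Realised HPR = (P1 + D1 − P0) / P0 = (30.58 + 0.33 − 30.33) / 30.33 = 0.58 / 30.33 = 1.9123%
MRP = 7.09% − 2.10% = 4.99%
CAPM required = R_f + β·MRP = 2.10% + 0.435 × 4.99% = 4.27065%
α = realised − required = 1.9123% − 4.27065% = -2.36%

-2.36%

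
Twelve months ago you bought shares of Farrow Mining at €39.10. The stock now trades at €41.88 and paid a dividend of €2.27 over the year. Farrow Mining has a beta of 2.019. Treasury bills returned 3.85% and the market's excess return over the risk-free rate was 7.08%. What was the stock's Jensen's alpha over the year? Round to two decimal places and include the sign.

Realised HPR = (P1 + D1 − P0) / P0 = (41.88 + 2.27 − 39.10) / 39.10 = 5.05 / 39.10 = 12.9156%
CAPM required = R_f + β·MRP = 3.85% + 2.019 × 7.08% = 18.14452%
α = realised − required = 12.9156% − 18.14452% = -5.23%

-5.23%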